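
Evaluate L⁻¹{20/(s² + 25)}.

This is the form c·a/(s² + a²) with a = 5, c = 4. L⁻¹ = 4·sin(5t)

Final answer: 4·sin(5t)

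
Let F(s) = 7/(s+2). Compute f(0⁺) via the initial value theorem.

f(0⁺) = lim_{s→∞} s·7/(s+2) = lim_{s→∞} 7s/(s+2) = 7

Final answer: 7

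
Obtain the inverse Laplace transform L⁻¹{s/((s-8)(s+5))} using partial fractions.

Using partial fractions, f(t) = (8e^(8t) + 5e^(-5t))/13

Final answer: (8e^(8t) + 5e^(-5t))/13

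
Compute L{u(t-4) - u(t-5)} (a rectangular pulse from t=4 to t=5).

L{u(t-a)} = e^(-as)/s. L{u(t-4) - u(t-5)} = (e^(-4s) - e^(-5s))/s

Final answer: (e^(-4s) - e^(-5s))/s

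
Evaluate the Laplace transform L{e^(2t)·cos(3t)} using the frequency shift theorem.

Frequency shift: L{e^(at)f(t)} = F(s-a). L{e^(2t)·cos(3t)} = (s-2)/((s-2)² + 9)

Final answer: (s-2)/((s-2)² + 9)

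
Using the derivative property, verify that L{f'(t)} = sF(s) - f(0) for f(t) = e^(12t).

f'(t) = 12e^(12t). Direct: L{f'(t)} = 12/(s-12). Property: s·1/(s-12) - 1 = (s - (s-12))/(s-12) = 12/(s-12). ✓

Final answer: 12/(s-12)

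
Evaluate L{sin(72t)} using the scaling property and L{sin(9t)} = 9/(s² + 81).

Using L{f(at)} = (1/a)F(s/a) with a=8: L{sin(72t)} = (1/8) · 9/((s/8)² + 81) = (1/8) · 9·64/(s² + 5184) = 72/(s² + 5184)

Final answer: 72/(s² + 5184)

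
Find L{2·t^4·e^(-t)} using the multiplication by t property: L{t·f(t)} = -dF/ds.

Using L{t^n·e^(at)} = n!/(s-a)^(n+1), L{t^4·e^(-t)} = 24/(s+1)^5, so L{2·t^4·e^(-t)} = 2·24/(s+1)^5 = 48/(s+1)^5

Final answer: 48/(s+1)^5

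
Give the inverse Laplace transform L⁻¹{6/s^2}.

L⁻¹{n!/s^(n+1)} = t^n with n=1. So L⁻¹{1/s^2} = t, and L⁻¹{6/s^2} = (6/1)·t = 6·t

Final answer: 6·t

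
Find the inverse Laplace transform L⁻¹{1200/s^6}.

L⁻¹{n!/s^(n+1)} = t^n with n=5. So L⁻¹{120/s^6} = t^5, and L⁻¹{1200/s^6} = (1200/120)·t^5 = 10·t^5

Final answer: 10·t^5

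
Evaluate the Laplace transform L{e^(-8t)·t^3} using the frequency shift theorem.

L{e^(at)·t^n} = n!/(s-a)^(n+1), so L{e^(-8t)·t^3} = 6/(s+8)^4

Final answer: 6/(s+8)^4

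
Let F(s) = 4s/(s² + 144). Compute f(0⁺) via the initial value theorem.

f(0⁺) = lim_{s→∞} s·4s/(s² + 144) = lim_{s→∞} 4s²/(s² + 144) = 4

Final answer: 4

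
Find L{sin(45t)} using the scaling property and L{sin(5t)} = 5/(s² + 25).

Using L{f(at)} = (1/a)F(s/a) with a=9: L{sin(45t)} = (1/9) · 5/((s/9)² + 25) = (1/9) · 5·81/(s² + 2025) = 45/(s² + 2025)

Final answer: 45/(s² + 2025)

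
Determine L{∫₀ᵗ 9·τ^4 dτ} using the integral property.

L{∫₀ᵗ f(τ)dτ} = F(s)/s with f(t) = 9t^4. F(s) = 216/s^5, so L{∫₀ᵗ 9·τ^4 dτ} = (216/s^5)/s = 216/s^6. (Check: ∫₀ᵗ 9·τ^4 dτ = 9t^5/5.)

Final answer: 216/s^6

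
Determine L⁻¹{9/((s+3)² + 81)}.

Form: b/((s-a)² + b²) → e^(at)sin(bt). With a=-3, b=9

Final answer: e^(-3t)·sin(9t)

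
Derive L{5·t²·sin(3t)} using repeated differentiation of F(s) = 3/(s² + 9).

F(s) = 3/(s² + 9). F'(s) = -6s/(s² + 9)². F''(s) = -6(9 - 3s²)/(s² + 9)³ = (18s² - 54)/(s² + 9)³. So L{t²·sin(3t)} = (-1)² F''(s) = (18s² - 54)/(s² + 9)³. Then L{5·t²·sin(3t)} = 5·(18s² - 54)/(s² + 9)³ = (90s² - 270)/(s² + 9)³

Final answer: (90s² - 270)/(s² + 9)³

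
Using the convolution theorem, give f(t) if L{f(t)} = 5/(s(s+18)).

5/(s(s+18)) = (5/s)·(1/(s+18)) = L{5}·L{e^(-18t)}. By convolution, f(t) = 5*e^(-18t) = ∫₀ᵗ 5·e^(-18τ) dτ = 5·(1 - e^(-18t))/18

Final answer: 5·(1 - e^(-18t))/18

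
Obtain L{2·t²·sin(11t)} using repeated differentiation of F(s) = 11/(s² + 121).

F(s) = 11/(s² + 121). F'(s) = -22s/(s² + 121)². F''(s) = -22(121 - 3s²)/(s² + 121)³ = (66s² - 2662)/(s² + 121)³. So L{t²·sin(11t)} = (-1)² F''(s) = (66s² - 2662)/(s² + 121)³. Then L{2·t²·sin(11t)} = 2·(66s² - 2662)/(s² + 121)³ = (132s² - 5324)/(s² + 121)³

Final answer: (132s² - 5324)/(s² + 121)³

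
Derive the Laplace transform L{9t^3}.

L{9t^3} = 9 · L{t^3} = 9 · 6/s^4 = 54/s^4

Final answer: 54/s^4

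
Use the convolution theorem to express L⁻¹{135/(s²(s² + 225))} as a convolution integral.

135/(s²(s² + 225)) = (1/s²)·(135/(s² + 225)) = L{t}·L{9·sin(15t)}. So f(t) = t*(9·sin(15t)) = ∫₀ᵗ 9τ·sin(15(t-τ)) dτ

Final answer: ∫₀ᵗ 9τ·sin(15(t-τ)) dτ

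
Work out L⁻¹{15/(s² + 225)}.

This is the form c·a/(s² + a²) with a = 15. L⁻¹ = sin(15t)

Final answer: sin(15t)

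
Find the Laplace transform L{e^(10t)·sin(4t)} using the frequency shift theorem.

Frequency shift: L{e^(at)f(t)} = F(s-a). L{e^(10t)·sin(4t)} = 4/((s-10)² + 16)

Final answer: 4/((s-10)² + 16)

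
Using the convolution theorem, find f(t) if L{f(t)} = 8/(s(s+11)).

8/(s(s+11)) = (8/s)·(1/(s+11)) = L{8}·L{e^(-11t)}. By convolution, f(t) = 8*e^(-11t) = ∫₀ᵗ 8·e^(-11τ) dτ = 8·(1 - e^(-11t))/11

Final answer: 8·(1 - e^(-11t))/11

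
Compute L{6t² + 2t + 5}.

L{6t² + 2t + 5} = 6·2/s³ + 2/s² + 5/s = 12/s³ + 2/s² + 5/s

Final answer: 12/s³ + 2/s² + 5/s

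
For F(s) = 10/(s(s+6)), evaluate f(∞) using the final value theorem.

f(∞) = lim_{s→0} s·10/(s(s+6)) = lim_{s→0} 10/(s+6) = 10/6 = 5/3

Final answer: 5/3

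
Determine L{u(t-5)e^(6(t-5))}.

u(t-a)f(t-a) with f(t)=e^(6t). L{e^(6t)} = 1/(s-6). By time shift: e^(-5s)/(s-6)

Final answer: e^(-5s)/(s-6)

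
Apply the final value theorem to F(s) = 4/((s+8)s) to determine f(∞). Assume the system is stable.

f(∞) = lim_{s→0} sF(s) = lim_{s→0} 4/(s+8) = 1/2

Final answer: 1/2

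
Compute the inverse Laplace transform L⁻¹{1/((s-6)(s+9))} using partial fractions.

Decompose: A/(s-6) + B/(s+9). A = 1/15, B = -1/15. f(t) = (e^(6t) - e^(-9t))/15

Final answer: (e^(6t) - e^(-9t))/15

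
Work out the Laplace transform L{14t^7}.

L{14t^7} = 14 · L{t^7} = 14 · 5040/s^8 = 70560/s^8

Final answer: 70560/s^8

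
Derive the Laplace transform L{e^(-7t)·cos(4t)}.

L{e^(at)·cos(ωt)} = (s-a)/((s-a)² + ω²), so L{e^(-7t)·cos(4t)} = (s+7)/((s+7)² + 16)

Final answer: (s+7)/((s+7)² + 16)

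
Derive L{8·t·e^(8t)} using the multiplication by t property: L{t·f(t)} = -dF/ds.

Using L{t^n·e^(at)} = n!/(s-a)^(n+1), L{t·e^(8t)} = 1/(s-8)^2, so L{8·t·e^(8t)} = 8·1/(s-8)^2 = 8/(s-8)^2

Final answer: 8/(s-8)^2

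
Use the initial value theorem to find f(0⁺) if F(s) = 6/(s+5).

f(0⁺) = lim_{s→∞} s·6/(s+5) = lim_{s→∞} 6s/(s+5) = 6

Final answer: 6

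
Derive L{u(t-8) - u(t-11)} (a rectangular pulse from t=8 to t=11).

L{u(t-a)} = e^(-as)/s. L{u(t-8) - u(t-11)} = (e^(-8s) - e^(-11s))/s

Final answer: (e^(-8s) - e^(-11s))/s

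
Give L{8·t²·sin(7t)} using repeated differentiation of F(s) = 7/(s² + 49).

F(s) = 7/(s² + 49). F'(s) = -14s/(s² + 49)². F''(s) = -14(49 - 3s²)/(s² + 49)³ = (42s² - 686)/(s² + 49)³. So L{t²·sin(7t)} = (-1)² F''(s) = (42s² - 686)/(s² + 49)³. Then L{8·t²·sin(7t)} = 8·(42s² - 686)/(s² + 49)³ = (336s² - 5488)/(s² + 49)³

Final answer: (336s² - 5488)/(s² + 49)³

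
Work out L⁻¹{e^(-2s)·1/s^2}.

L⁻¹{1/s^2} = t. By the time shift theorem, L⁻¹{e^(-as)F(s)} = u(t-a)f(t-a) with a=2, so L⁻¹{e^(-2s)·1/s^2} = u(t-2)·(t-2)

Final answer: u(t-2)·(t-2)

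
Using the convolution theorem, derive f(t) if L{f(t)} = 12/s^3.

12/s^3 = (12/s)·(1/s^2) = L{12}·L{t}. By convolution, f(t) = 12*t = ∫₀ᵗ 12·τ dτ = 12·t²/2

Final answer: 12·t²/2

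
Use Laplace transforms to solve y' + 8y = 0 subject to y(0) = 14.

L{y'} + 8L{y} = 0. sY - 14 + 8Y = 0. Y(s+8) = 14. Y = 14/(s+8)

Final answer: y(t) = 14e^(-8t)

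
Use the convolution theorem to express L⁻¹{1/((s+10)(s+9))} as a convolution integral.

1/((s+10)(s+9)) = (1/(s+10))·(1/(s+9)) = L{e^(-10t)}·L{e^(-9t)}. So f(t) = e^(-10t)*e^(-9t) = ∫₀ᵗ e^(-10τ)·e^(-9(t-τ)) dτ

Final answer: ∫₀ᵗ e^(-10τ)·e^(-9(t-τ)) dτ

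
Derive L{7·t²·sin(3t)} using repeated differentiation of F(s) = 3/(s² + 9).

F(s) = 3/(s² + 9). F'(s) = -6s/(s² + 9)². F''(s) = -6(9 - 3s²)/(s² + 9)³ = (18s² - 54)/(s² + 9)³. So L{t²·sin(3t)} = (-1)² F''(s) = (18s² - 54)/(s² + 9)³. Then L{7·t²·sin(3t)} = 7·(18s² - 54)/(s² + 9)³ = (126s² - 378)/(s² + 9)³

Final answer: (126s² - 378)/(s² + 9)³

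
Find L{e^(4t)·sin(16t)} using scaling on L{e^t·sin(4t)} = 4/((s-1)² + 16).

Scaling with a=4: L{e^(4t)·sin(16t)} = (1/4) · 4/((s/4-1)² + 16). Simplifying: 16/((s-4)² + 256)

Final answer: 16/((s-4)² + 256)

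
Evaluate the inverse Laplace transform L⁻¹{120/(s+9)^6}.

L⁻¹{n!/(s-a)^(n+1)} = t^n·e^(at), so L⁻¹{120/(s+9)^6} = t^5·e^(-9t)

Final answer: t^5·e^(-9t)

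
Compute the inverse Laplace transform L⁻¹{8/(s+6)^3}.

L⁻¹{n!/(s-a)^(n+1)} = t^n·e^(at) with n=2, a=-6. So L⁻¹{2/(s+6)^3} = t^2·e^(-6t), and L⁻¹{8/(s+6)^3} = (8/2)·t^2·e^(-6t) = 4·t^2·e^(-6t)

Final answer: 4·t^2·e^(-6t)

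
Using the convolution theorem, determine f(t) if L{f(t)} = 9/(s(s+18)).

9/(s(s+18)) = (9/s)·(1/(s+18)) = L{9}·L{e^(-18t)}. By convolution, f(t) = 9*e^(-18t) = ∫₀ᵗ 9·e^(-18τ) dτ = 9·(1 - e^(-18t))/18

Final answer: 9·(1 - e^(-18t))/18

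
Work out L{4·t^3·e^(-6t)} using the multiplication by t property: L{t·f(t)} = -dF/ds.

Using L{t^n·e^(at)} = n!/(s-a)^(n+1), L{t^3·e^(-6t)} = 6/(s+6)^4, so L{4·t^3·e^(-6t)} = 4·6/(s+6)^4 = 24/(s+6)^4

Final answer: 24/(s+6)^4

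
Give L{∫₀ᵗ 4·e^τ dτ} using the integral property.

L{∫₀ᵗ f(τ)dτ} = F(s)/s with F(s) = 4/(s-1), so L{∫₀ᵗ 4·e^τ dτ} = 4/(s(s-1))

Final answer: 4/(s(s-1))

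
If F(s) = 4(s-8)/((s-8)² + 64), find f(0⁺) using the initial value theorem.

f(0⁺) = lim_{s→∞} sF(s) = lim_{s→∞} 4s(s-8)/((s-8)² + 64) = 4

Final answer: 4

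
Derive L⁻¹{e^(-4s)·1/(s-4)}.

L⁻¹{1/(s-4)} = e^(4t). By the time shift theorem, L⁻¹{e^(-as)F(s)} = u(t-a)f(t-a) with a=4, so L⁻¹{e^(-4s)·1/(s-4)} = u(t-4)·e^(4(t-4))

Final answer: u(t-4)·e^(4(t-4))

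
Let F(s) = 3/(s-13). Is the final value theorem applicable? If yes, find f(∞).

sF(s) = 3s/(s-13) has a pole at s = 13 in the right half-plane. Theorem does NOT apply (unstable system; f(t) = 3·e^(13t) grows without bound).

Final answer: Not applicable (unstable)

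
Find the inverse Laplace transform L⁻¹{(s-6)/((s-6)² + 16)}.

Using frequency shift, L⁻¹{(s-6)/((s-6)² + 16)} = e^(6t)·cos(4t)

Final answer: e^(6t)·cos(4t)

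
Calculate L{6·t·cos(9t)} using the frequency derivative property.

L{cos(9t)} = s/(s² + 81). Derivative: d/ds[s/(s² + 81)] = [(s² + 81) - s·2s]/(s² + 81)² = (81 - s²)/(s² + 81)². So L{t·cos(9t)} = -F'(s) = (s² - 81)/(s² + 81)². Then L{6·t·cos(9t)} = 6·(s² - 81)/(s² + 81)²

Final answer: 6·(s² - 81)/(s² + 81)²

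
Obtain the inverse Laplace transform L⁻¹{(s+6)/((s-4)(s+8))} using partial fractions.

Using partial fractions, f(t) = (10e^(4t) + 2e^(-8t))/12

Final answer: (10e^(4t) + 2e^(-8t))/12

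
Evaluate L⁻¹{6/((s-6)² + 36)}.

Form: b/((s-a)² + b²) → e^(at)sin(bt). With a=6, b=6

Final answer: e^(6t)·sin(6t)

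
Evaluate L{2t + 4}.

L{2t + 4} = 2·L{t} + 4·L{1} = 2/s² + 4/s

Final answer: 2/s² + 4/s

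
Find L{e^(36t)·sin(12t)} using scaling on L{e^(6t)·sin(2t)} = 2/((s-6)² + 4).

Scaling with a=6: L{e^(36t)·sin(12t)} = (1/6) · 2/((s/6-6)² + 4). Simplifying: 12/((s-36)² + 144)

Final answer: 12/((s-36)² + 144)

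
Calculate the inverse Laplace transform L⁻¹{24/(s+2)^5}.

L⁻¹{n!/(s-a)^(n+1)} = t^n·e^(at), so L⁻¹{24/(s+2)^5} = t^4·e^(-2t)

Final answer: t^4·e^(-2t)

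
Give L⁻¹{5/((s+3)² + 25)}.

Form: b/((s-a)² + b²) → e^(at)sin(bt). With a=-3, b=5

Final answer: e^(-3t)·sin(5t)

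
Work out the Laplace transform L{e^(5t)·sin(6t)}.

L{e^(at)·sin(ωt)} = ω/((s-a)² + ω²), so L{e^(5t)·sin(6t)} = 6/((s-5)² + 36)

Final answer: 6/((s-5)² + 36)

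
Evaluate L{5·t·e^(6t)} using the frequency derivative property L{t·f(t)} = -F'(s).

L{e^(6t)} = 1/(s-6). By frequency derivative: L{t·e^(6t)} = -d/ds[1/(s-6)] = -(-1)/(s-6)² = 1/(s-6)². Then L{5·t·e^(6t)} = 5·1/(s-6)² = 5/(s-6)²

Final answer: 5/(s-6)²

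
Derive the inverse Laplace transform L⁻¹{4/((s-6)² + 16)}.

Using frequency shift, L⁻¹{4/((s-6)² + 16)} = e^(6t)·sin(4t)

Final answer: e^(6t)·sin(4t)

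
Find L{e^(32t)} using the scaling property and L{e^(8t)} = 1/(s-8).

Using L{f(at)} = (1/a)F(s/a) with a=4 and f(t) = e^(8t): L{e^(32t)} = (1/4) · 1/((s/4)-8) = (1/4) · 4/(s-32) = 1/(s-32)

Final answer: 1/(s-32)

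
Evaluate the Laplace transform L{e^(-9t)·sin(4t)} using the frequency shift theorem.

Frequency shift: L{e^(at)f(t)} = F(s-a). L{e^(-9t)·sin(4t)} = 4/((s+9)² + 16)

Final answer: 4/((s+9)² + 16)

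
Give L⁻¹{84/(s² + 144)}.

This is the form c·a/(s² + a²) with a = 12, c = 7. L⁻¹ = 7·sin(12t)

Final answer: 7·sin(12t)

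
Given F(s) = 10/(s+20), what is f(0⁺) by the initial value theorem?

f(0⁺) = lim_{s→∞} s·10/(s+20) = lim_{s→∞} 10s/(s+20) = 10

Final answer: 10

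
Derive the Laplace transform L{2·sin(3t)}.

L{sin(ωt)} = ω/(s² + ω²), so L{sin(3t)} = 3/(s² + 9). Then L{2·sin(3t)} = 2·3/(s² + 9) = 6/(s² + 9)

Final answer: 6/(s² + 9)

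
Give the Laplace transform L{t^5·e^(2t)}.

L{t^n·e^(at)} = n!/(s-a)^(n+1), so L{t^5·e^(2t)} = 120/(s-2)^6

Final answer: 120/(s-2)^6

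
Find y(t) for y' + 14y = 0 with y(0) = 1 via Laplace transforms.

L{y'} + 14L{y} = 0. sY - 1 + 14Y = 0. Y(s+14) = 1. Y = 1/(s+14)

Final answer: y(t) = e^(-14t)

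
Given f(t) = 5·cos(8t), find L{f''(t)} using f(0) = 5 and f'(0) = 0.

F(s) = 5s/(s² + 64). L{f''(t)} = s²F(s) - sf(0) - f'(0) = 5s³/(s² + 64) - 5s = (5s³ - 5s(s² + 64))/(s² + 64) = -320s/(s² + 64)

Final answer: -320s/(s² + 64)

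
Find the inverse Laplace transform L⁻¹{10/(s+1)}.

L⁻¹{1/(s-a)} = e^(at), so L⁻¹{1/(s+1)} = e^(-t), and L⁻¹{10/(s+1)} = 10·e^(-t)

Final answer: 10·e^(-t)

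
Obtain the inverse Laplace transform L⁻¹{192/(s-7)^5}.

L⁻¹{n!/(s-a)^(n+1)} = t^n·e^(at) with n=4, a=7. So L⁻¹{24/(s-7)^5} = t^4·e^(7t), and L⁻¹{192/(s-7)^5} = (192/24)·t^4·e^(7t) = 8·t^4·e^(7t)

Final answer: 8·t^4·e^(7t)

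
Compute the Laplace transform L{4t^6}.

L{4t^6} = 4 · L{t^6} = 4 · 720/s^7 = 2880/s^7

Final answer: 2880/s^7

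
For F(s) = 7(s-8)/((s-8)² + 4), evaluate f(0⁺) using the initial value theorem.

f(0⁺) = lim_{s→∞} sF(s) = lim_{s→∞} 7s(s-8)/((s-8)² + 4) = 7

Final answer: 7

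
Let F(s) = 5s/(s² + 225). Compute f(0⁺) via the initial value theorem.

f(0⁺) = lim_{s→∞} s·5s/(s² + 225) = lim_{s→∞} 5s²/(s² + 225) = 5

Final answer: 5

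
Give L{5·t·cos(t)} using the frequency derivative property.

L{cos(t)} = s/(s² + 1). Derivative: d/ds[s/(s² + 1)] = [(s² + 1) - s·2s]/(s² + 1)² = (1 - s²)/(s² + 1)². So L{t·cos(t)} = -F'(s) = (s² - 1)/(s² + 1)². Then L{5·t·cos(t)} = 5·(s² - 1)/(s² + 1)²

Final answer: 5·(s² - 1)/(s² + 1)²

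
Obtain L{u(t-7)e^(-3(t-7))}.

u(t-a)f(t-a) with f(t)=e^(-3t). L{e^(-3t)} = 1/(s+3). By time shift: e^(-7s)/(s+3)

Final answer: e^(-7s)/(s+3)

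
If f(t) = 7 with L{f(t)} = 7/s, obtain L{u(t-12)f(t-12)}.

Time shift theorem: L{u(t-a)f(t-a)} = e^(-as)F(s). Here a=12, F(s) = 7/s, so L{u(t-12)f(t-12)} = e^(-12s)·7/s

Final answer: e^(-12s)·7/s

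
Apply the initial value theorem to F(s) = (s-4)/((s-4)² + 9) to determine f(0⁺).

f(0⁺) = lim_{s→∞} sF(s) = lim_{s→∞} s(s-4)/((s-4)² + 9) = 1

Final answer: 1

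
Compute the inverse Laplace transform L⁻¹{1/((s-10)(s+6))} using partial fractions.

Decompose: A/(s-10) + B/(s+6). A = 1/16, B = -1/16. f(t) = (e^(10t) - e^(-6t))/16

Final answer: (e^(10t) - e^(-6t))/16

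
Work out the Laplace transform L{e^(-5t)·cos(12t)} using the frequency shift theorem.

Frequency shift: L{e^(at)f(t)} = F(s-a). L{e^(-5t)·cos(12t)} = (s+5)/((s+5)² + 144)

Final answer: (s+5)/((s+5)² + 144)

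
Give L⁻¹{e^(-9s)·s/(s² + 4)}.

L⁻¹{s/(s² + 4)} = cos(2t). By the time shift theorem, L⁻¹{e^(-as)F(s)} = u(t-a)f(t-a) with a=9, so L⁻¹{e^(-9s)·s/(s² + 4)} = u(t-9)·cos(2(t-9))

Final answer: u(t-9)·cos(2(t-9))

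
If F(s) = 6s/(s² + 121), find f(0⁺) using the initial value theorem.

f(0⁺) = lim_{s→∞} s·6s/(s² + 121) = lim_{s→∞} 6s²/(s² + 121) = 6

Final answer: 6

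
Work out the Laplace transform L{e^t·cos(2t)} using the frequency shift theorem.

Frequency shift: L{e^(at)f(t)} = F(s-a). L{e^t·cos(2t)} = (s-1)/((s-1)² + 4)

Final answer: (s-1)/((s-1)² + 4)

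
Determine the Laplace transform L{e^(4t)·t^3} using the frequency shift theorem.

L{e^(at)·t^n} = n!/(s-a)^(n+1), so L{e^(4t)·t^3} = 6/(s-4)^4

Final answer: 6/(s-4)^4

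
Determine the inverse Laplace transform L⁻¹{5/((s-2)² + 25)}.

Using frequency shift, L⁻¹{5/((s-2)² + 25)} = e^(2t)·sin(5t)

Final answer: e^(2t)·sin(5t)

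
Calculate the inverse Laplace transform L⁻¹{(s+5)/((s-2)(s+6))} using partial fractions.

Using partial fractions, f(t) = (7e^(2t) + e^(-6t))/8

Final answer: (7e^(2t) + e^(-6t))/8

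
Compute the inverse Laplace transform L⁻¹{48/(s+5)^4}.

L⁻¹{n!/(s-a)^(n+1)} = t^n·e^(at) with n=3, a=-5. So L⁻¹{6/(s+5)^4} = t^3·e^(-5t), and L⁻¹{48/(s+5)^4} = (48/6)·t^3·e^(-5t) = 8·t^3·e^(-5t)

Final answer: 8·t^3·e^(-5t)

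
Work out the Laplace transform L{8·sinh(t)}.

L{sinh(ωt)} = ω/(s² - ω²), so L{sinh(t)} = 1/(s² - 1). Then L{8·sinh(t)} = 8·1/(s² - 1) = 8/(s² - 1)

Final answer: 8/(s² - 1)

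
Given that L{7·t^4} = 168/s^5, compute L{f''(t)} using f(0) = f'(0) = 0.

L{f''(t)} = s²F(s) - sf(0) - f'(0) = s²·168/s^5 - 0 - 0 = 168/s^3

Final answer: 168/s^3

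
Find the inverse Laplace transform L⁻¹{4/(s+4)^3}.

L⁻¹{n!/(s-a)^(n+1)} = t^n·e^(at) with n=2, a=-4. So L⁻¹{2/(s+4)^3} = t^2·e^(-4t), and L⁻¹{4/(s+4)^3} = (4/2)·t^2·e^(-4t) = 2·t^2·e^(-4t)

Final answer: 2·t^2·e^(-4t)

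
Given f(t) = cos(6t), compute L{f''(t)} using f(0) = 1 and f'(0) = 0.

F(s) = s/(s² + 36). L{f''(t)} = s²F(s) - sf(0) - f'(0) = s³/(s² + 36) - s = (s³ - s(s² + 36))/(s² + 36) = -36s/(s² + 36)

Final answer: -36s/(s² + 36)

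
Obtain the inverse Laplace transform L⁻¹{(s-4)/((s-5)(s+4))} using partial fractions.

Using partial fractions, f(t) = (e^(5t) + 8e^(-4t))/9

Final answer: (e^(5t) + 8e^(-4t))/9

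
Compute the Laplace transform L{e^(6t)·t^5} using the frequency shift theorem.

L{e^(at)·t^n} = n!/(s-a)^(n+1), so L{e^(6t)·t^5} = 120/(s-6)^6

Final answer: 120/(s-6)^6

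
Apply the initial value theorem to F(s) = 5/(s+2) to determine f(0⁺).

f(0⁺) = lim_{s→∞} s·5/(s+2) = lim_{s→∞} 5s/(s+2) = 5

Final answer: 5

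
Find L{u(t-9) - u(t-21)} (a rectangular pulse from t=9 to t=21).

L{u(t-a)} = e^(-as)/s. L{u(t-9) - u(t-21)} = (e^(-9s) - e^(-21s))/s

Final answer: (e^(-9s) - e^(-21s))/s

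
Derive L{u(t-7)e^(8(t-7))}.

u(t-a)f(t-a) with f(t)=e^(8t). L{e^(8t)} = 1/(s-8). By time shift: e^(-7s)/(s-8)

Final answer: e^(-7s)/(s-8)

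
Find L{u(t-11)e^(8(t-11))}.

u(t-a)f(t-a) with f(t)=e^(8t). L{e^(8t)} = 1/(s-8). By time shift: e^(-11s)/(s-8)

Final answer: e^(-11s)/(s-8)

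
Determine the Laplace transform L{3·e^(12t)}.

L{e^(at)} = 1/(s-a), so L{e^(12t)} = 1/(s-12). Then L{3·e^(12t)} = 3/(s-12)

Final answer: 3/(s-12)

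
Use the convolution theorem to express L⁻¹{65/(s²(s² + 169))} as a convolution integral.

65/(s²(s² + 169)) = (1/s²)·(65/(s² + 169)) = L{t}·L{5·sin(13t)}. So f(t) = t*(5·sin(13t)) = ∫₀ᵗ 5τ·sin(13(t-τ)) dτ

Final answer: ∫₀ᵗ 5τ·sin(13(t-τ)) dτ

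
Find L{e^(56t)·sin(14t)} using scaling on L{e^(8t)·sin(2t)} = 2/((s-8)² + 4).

Scaling with a=7: L{e^(56t)·sin(14t)} = (1/7) · 2/((s/7-8)² + 4). Simplifying: 14/((s-56)² + 196)

Final answer: 14/((s-56)² + 196)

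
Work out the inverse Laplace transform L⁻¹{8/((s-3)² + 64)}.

Using frequency shift, L⁻¹{8/((s-3)² + 64)} = e^(3t)·sin(8t)

Final answer: e^(3t)·sin(8t)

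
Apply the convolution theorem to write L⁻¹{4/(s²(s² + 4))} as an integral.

4/(s²(s² + 4)) = (1/s²)·(4/(s² + 4)) = L{t}·L{2·sin(2t)}. So f(t) = t*(2·sin(2t)) = ∫₀ᵗ 2τ·sin(2(t-τ)) dτ

Final answer: ∫₀ᵗ 2τ·sin(2(t-τ)) dτ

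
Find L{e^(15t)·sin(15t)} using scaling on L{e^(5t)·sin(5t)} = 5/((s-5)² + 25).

Scaling with a=3: L{e^(15t)·sin(15t)} = (1/3) · 5/((s/3-5)² + 25). Simplifying: 15/((s-15)² + 225)

Final answer: 15/((s-15)² + 225)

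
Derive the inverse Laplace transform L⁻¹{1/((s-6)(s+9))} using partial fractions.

Decompose: A/(s-6) + B/(s+9). A = 1/15, B = -1/15. f(t) = (e^(6t) - e^(-9t))/15

Final answer: (e^(6t) - e^(-9t))/15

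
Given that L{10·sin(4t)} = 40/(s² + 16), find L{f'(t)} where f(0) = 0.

L{f'(t)} = s·F(s) - f(0) = s·40/(s² + 16) - 0 = 40s/(s² + 16)

Final answer: 40s/(s² + 16)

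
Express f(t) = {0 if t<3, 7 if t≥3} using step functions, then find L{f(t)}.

f(t) = 7·u(t-3). L{u(t-3)} = e^(-3s)/s, so L{f(t)} = 7·e^(-3s)/s

Final answer: 7·e^(-3s)/s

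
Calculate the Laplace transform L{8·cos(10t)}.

L{cos(ωt)} = s/(s² + ω²), so L{cos(10t)} = s/(s² + 100). Then L{8·cos(10t)} = 8·s/(s² + 100) = 8s/(s² + 100)

Final answer: 8s/(s² + 100)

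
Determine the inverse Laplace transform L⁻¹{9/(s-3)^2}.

L⁻¹{n!/(s-a)^(n+1)} = t^n·e^(at) with n=1, a=3. So L⁻¹{1/(s-3)^2} = t·e^(3t), and L⁻¹{9/(s-3)^2} = (9/1)·t·e^(3t) = 9·t·e^(3t)

Final answer: 9·t·e^(3t)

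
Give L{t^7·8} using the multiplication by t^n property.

L{8} = 8/s. d^1/ds^1[1/s] = -1/s². d^2/ds^2[1/s] = 2/s^3. d^3/ds^3[1/s] = -6/s^4. d^4/ds^4[1/s] = 24/s^5. d^5/ds^5[1/s] = -120/s^6. d^6/ds^6[1/s] = 720/s^7. d^7/ds^7[1/s] = -5040/s^8. So L{t^7} = (-1)^{7}·-5040/s^8 = 5040/s^8. Then L{t^7·8} = 8·5040/s^8 = 40320/s^8

Final answer: 40320/s^8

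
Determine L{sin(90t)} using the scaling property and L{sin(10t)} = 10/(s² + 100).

Using L{f(at)} = (1/a)F(s/a) with a=9: L{sin(90t)} = (1/9) · 10/((s/9)² + 100) = (1/9) · 10·81/(s² + 8100) = 90/(s² + 8100)

Final answer: 90/(s² + 8100)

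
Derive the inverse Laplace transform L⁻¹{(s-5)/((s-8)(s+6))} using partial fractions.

Using partial fractions, f(t) = (3e^(8t) + 11e^(-6t))/14

Final answer: (3e^(8t) + 11e^(-6t))/14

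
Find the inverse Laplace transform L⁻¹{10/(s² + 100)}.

L⁻¹{10/(s² + 100)} = sin(10t)

Final answer: sin(10t)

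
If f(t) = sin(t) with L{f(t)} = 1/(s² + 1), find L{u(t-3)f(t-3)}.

Time shift theorem: L{u(t-a)f(t-a)} = e^(-as)F(s). Here a=3, F(s) = 1/(s² + 1), so L{u(t-3)f(t-3)} = e^(-3s)·1/(s² + 1)

Final answer: e^(-3s)·1/(s² + 1)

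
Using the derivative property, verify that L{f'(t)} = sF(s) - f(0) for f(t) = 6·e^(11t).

f'(t) = 66e^(11t). Direct: L{f'(t)} = 66/(s-11). Property: s·6/(s-11) - 6 = (6s - 6(s-11))/(s-11) = 66/(s-11). ✓

Final answer: 66/(s-11)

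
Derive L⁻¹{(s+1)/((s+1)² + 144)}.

Using frequency shift: L⁻¹{(s-a)/((s-a)² + b²)} = e^(at)cos(bt). Here a=-1, b=12

Final answer: e^(-t)·cos(12t)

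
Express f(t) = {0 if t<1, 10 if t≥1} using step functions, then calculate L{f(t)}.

f(t) = 10·u(t-1). L{u(t-1)} = e^(-s)/s, so L{f(t)} = 10·e^(-s)/s

Final answer: 10·e^(-s)/s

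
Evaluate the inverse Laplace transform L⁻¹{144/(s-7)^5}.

L⁻¹{n!/(s-a)^(n+1)} = t^n·e^(at) with n=4, a=7. So L⁻¹{24/(s-7)^5} = t^4·e^(7t), and L⁻¹{144/(s-7)^5} = (144/24)·t^4·e^(7t) = 6·t^4·e^(7t)

Final answer: 6·t^4·e^(7t)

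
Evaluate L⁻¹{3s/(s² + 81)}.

This is the form c·s/(s² + a²) with a = 9, c = 3. L⁻¹ = 3·cos(9t)

Final answer: 3·cos(9t)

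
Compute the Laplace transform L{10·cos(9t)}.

L{cos(ωt)} = s/(s² + ω²), so L{cos(9t)} = s/(s² + 81). Then L{10·cos(9t)} = 10·s/(s² + 81) = 10s/(s² + 81)

Final answer: 10s/(s² + 81)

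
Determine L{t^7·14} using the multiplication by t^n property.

L{14} = 14/s. d^1/ds^1[1/s] = -1/s². d^2/ds^2[1/s] = 2/s^3. d^3/ds^3[1/s] = -6/s^4. d^4/ds^4[1/s] = 24/s^5. d^5/ds^5[1/s] = -120/s^6. d^6/ds^6[1/s] = 720/s^7. d^7/ds^7[1/s] = -5040/s^8. So L{t^7} = (-1)^{7}·-5040/s^8 = 5040/s^8. Then L{t^7·14} = 14·5040/s^8 = 70560/s^8

Final answer: 70560/s^8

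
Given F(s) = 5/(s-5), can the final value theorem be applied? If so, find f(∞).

sF(s) = 5s/(s-5) has a pole at s = 5 in the right half-plane. Theorem does NOT apply (unstable system; f(t) = 5·e^(5t) grows without bound).

Final answer: Not applicable (unstable)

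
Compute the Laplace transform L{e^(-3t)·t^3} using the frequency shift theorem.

L{e^(at)·t^n} = n!/(s-a)^(n+1), so L{e^(-3t)·t^3} = 6/(s+3)^4

Final answer: 6/(s+3)^4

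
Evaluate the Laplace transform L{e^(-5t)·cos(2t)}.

L{e^(at)·cos(ωt)} = (s-a)/((s-a)² + ω²), so L{e^(-5t)·cos(2t)} = (s+5)/((s+5)² + 4)

Final answer: (s+5)/((s+5)² + 4)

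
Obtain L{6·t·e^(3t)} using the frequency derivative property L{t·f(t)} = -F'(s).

L{e^(3t)} = 1/(s-3). By frequency derivative: L{t·e^(3t)} = -d/ds[1/(s-3)] = -(-1)/(s-3)² = 1/(s-3)². Then L{6·t·e^(3t)} = 6·1/(s-3)² = 6/(s-3)²

Final answer: 6/(s-3)²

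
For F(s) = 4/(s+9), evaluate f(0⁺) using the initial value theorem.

f(0⁺) = lim_{s→∞} s·4/(s+9) = lim_{s→∞} 4s/(s+9) = 4

Final answer: 4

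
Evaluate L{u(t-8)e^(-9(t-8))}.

u(t-a)f(t-a) with f(t)=e^(-9t). L{e^(-9t)} = 1/(s+9). By time shift: e^(-8s)/(s+9)

Final answer: e^(-8s)/(s+9)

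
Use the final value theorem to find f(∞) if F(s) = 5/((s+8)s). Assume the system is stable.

f(∞) = lim_{s→0} sF(s) = lim_{s→0} 5/(s+8) = 5/8

Final answer: 5/8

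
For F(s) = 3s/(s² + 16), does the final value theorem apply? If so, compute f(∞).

The final value theorem requires all poles of sF(s) in the left half-plane. sF(s) = 3s²/(s² + 16) has poles at s = ±4i (imaginary axis). Theorem does NOT apply (oscillatory system).

Final answer: Not applicable (oscillatory)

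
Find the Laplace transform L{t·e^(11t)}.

L{t^n·e^(at)} = n!/(s-a)^(n+1), so L{t·e^(11t)} = 1/(s-11)^2

Final answer: 1/(s-11)^2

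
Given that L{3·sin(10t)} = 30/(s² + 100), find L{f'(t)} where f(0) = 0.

L{f'(t)} = s·F(s) - f(0) = s·30/(s² + 100) - 0 = 30s/(s² + 100)

Final answer: 30s/(s² + 100)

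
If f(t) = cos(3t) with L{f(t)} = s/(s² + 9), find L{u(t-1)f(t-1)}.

Time shift theorem: L{u(t-a)f(t-a)} = e^(-as)F(s). Here a=1, F(s) = s/(s² + 9), so L{u(t-1)f(t-1)} = e^(-s)·s/(s² + 9)

Final answer: e^(-s)·s/(s² + 9)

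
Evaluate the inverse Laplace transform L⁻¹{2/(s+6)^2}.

L⁻¹{n!/(s-a)^(n+1)} = t^n·e^(at) with n=1, a=-6. So L⁻¹{1/(s+6)^2} = t·e^(-6t), and L⁻¹{2/(s+6)^2} = (2/1)·t·e^(-6t) = 2·t·e^(-6t)

Final answer: 2·t·e^(-6t)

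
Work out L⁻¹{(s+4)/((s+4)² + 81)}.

Using frequency shift: L⁻¹{(s-a)/((s-a)² + b²)} = e^(at)cos(bt). Here a=-4, b=9

Final answer: e^(-4t)·cos(9t)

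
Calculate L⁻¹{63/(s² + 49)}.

This is the form c·a/(s² + a²) with a = 7, c = 9. L⁻¹ = 9·sin(7t)

Final answer: 9·sin(7t)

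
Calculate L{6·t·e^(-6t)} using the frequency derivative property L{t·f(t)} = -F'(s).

L{e^(-6t)} = 1/(s+6). By frequency derivative: L{t·e^(-6t)} = -d/ds[1/(s+6)] = -(-1)/(s+6)² = 1/(s+6)². Then L{6·t·e^(-6t)} = 6·1/(s+6)² = 6/(s+6)²

Final answer: 6/(s+6)²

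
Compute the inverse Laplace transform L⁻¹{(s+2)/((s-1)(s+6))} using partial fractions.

Using partial fractions, f(t) = (3e^t + 4e^(-6t))/7

Final answer: (3e^t + 4e^(-6t))/7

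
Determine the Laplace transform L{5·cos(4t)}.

L{cos(ωt)} = s/(s² + ω²), so L{cos(4t)} = s/(s² + 16). Then L{5·cos(4t)} = 5·s/(s² + 16) = 5s/(s² + 16)

Final answer: 5s/(s² + 16)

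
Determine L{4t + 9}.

L{4t + 9} = 4·L{t} + 9·L{1} = 4/s² + 9/s

Final answer: 4/s² + 9/s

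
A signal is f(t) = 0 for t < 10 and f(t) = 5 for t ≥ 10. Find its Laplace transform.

f(t) = 5·u(t-10). L{u(t-10)} = e^(-10s)/s, so L{f(t)} = 5·e^(-10s)/s

Final answer: 5·e^(-10s)/s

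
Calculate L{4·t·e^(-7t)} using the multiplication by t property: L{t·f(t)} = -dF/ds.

Using L{t^n·e^(at)} = n!/(s-a)^(n+1), L{t·e^(-7t)} = 1/(s+7)^2, so L{4·t·e^(-7t)} = 4·1/(s+7)^2 = 4/(s+7)^2

Final answer: 4/(s+7)^2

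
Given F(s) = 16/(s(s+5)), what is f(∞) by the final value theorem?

f(∞) = lim_{s→0} s·16/(s(s+5)) = lim_{s→0} 16/(s+5) = 16/5 = 16/5

Final answer: 16/5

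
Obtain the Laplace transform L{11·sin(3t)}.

L{sin(ωt)} = ω/(s² + ω²), so L{sin(3t)} = 3/(s² + 9). Then L{11·sin(3t)} = 11·3/(s² + 9) = 33/(s² + 9)

Final answer: 33/(s² + 9)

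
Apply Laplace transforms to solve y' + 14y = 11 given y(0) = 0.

sY + 14Y = 11/s. Y = 11/(s(s+14)). Partial fractions: Y = 11/14/s - 11/14/(s+14)

Final answer: y(t) = 11/14(1 - e^(-14t))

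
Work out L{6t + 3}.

L{6t + 3} = 6·L{t} + 3·L{1} = 6/s² + 3/s

Final answer: 6/s² + 3/s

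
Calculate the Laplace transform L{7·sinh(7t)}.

L{sinh(ωt)} = ω/(s² - ω²), so L{sinh(7t)} = 7/(s² - 49). Then L{7·sinh(7t)} = 7·7/(s² - 49) = 49/(s² - 49)

Final answer: 49/(s² - 49)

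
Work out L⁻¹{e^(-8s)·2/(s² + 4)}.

L⁻¹{2/(s² + 4)} = sin(2t). By the time shift theorem, L⁻¹{e^(-as)F(s)} = u(t-a)f(t-a) with a=8, so L⁻¹{e^(-8s)·2/(s² + 4)} = u(t-8)·sin(2(t-8))

Final answer: u(t-8)·sin(2(t-8))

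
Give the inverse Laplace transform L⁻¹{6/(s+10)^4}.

L⁻¹{n!/(s-a)^(n+1)} = t^n·e^(at), so L⁻¹{6/(s+10)^4} = t^3·e^(-10t)

Final answer: t^3·e^(-10t)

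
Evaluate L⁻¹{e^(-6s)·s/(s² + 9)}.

L⁻¹{s/(s² + 9)} = cos(3t). By the time shift theorem, L⁻¹{e^(-as)F(s)} = u(t-a)f(t-a) with a=6, so L⁻¹{e^(-6s)·s/(s² + 9)} = u(t-6)·cos(3(t-6))

Final answer: u(t-6)·cos(3(t-6))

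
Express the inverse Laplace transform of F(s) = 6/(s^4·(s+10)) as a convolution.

6/(s^4·(s+10)) = (6/s^4)·(1/(s+10)) = L{t^3}·L{e^(-10t)}. So f(t) = t^3*e^(-10t) = ∫₀ᵗ τ^3·e^(-10(t-τ)) dτ

Final answer: ∫₀ᵗ τ^3·e^(-10(t-τ)) dτ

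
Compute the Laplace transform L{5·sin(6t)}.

L{sin(ωt)} = ω/(s² + ω²), so L{sin(6t)} = 6/(s² + 36). Then L{5·sin(6t)} = 5·6/(s² + 36) = 30/(s² + 36)

Final answer: 30/(s² + 36)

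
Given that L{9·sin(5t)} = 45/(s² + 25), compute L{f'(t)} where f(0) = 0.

L{f'(t)} = s·F(s) - f(0) = s·45/(s² + 25) - 0 = 45s/(s² + 25)

Final answer: 45s/(s² + 25)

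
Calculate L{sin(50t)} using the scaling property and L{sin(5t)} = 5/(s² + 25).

Using L{f(at)} = (1/a)F(s/a) with a=10: L{sin(50t)} = (1/10) · 5/((s/10)² + 25) = (1/10) · 5·100/(s² + 2500) = 50/(s² + 2500)

Final answer: 50/(s² + 2500)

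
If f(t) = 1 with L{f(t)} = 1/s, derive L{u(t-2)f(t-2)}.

Time shift theorem: L{u(t-a)f(t-a)} = e^(-as)F(s). Here a=2, F(s) = 1/s, so L{u(t-2)f(t-2)} = e^(-2s)·1/s

Final answer: e^(-2s)·1/s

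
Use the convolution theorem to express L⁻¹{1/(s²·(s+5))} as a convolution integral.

1/(s²·(s+5)) = (1/s^2)·(1/(s+5)) = L{t}·L{e^(-5t)}. So f(t) = t*e^(-5t) = ∫₀ᵗ τ·e^(-5(t-τ)) dτ

Final answer: ∫₀ᵗ τ·e^(-5(t-τ)) dτ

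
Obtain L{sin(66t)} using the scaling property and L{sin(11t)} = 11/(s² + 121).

Using L{f(at)} = (1/a)F(s/a) with a=6: L{sin(66t)} = (1/6) · 11/((s/6)² + 121) = (1/6) · 11·36/(s² + 4356) = 66/(s² + 4356)

Final answer: 66/(s² + 4356)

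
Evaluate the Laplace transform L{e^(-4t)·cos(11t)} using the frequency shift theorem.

Frequency shift: L{e^(at)f(t)} = F(s-a). L{e^(-4t)·cos(11t)} = (s+4)/((s+4)² + 121)

Final answer: (s+4)/((s+4)² + 121)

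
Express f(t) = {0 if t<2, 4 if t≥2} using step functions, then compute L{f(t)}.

f(t) = 4·u(t-2). L{u(t-2)} = e^(-2s)/s, so L{f(t)} = 4·e^(-2s)/s

Final answer: 4·e^(-2s)/s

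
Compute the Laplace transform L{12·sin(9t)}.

L{sin(ωt)} = ω/(s² + ω²), so L{sin(9t)} = 9/(s² + 81). Then L{12·sin(9t)} = 12·9/(s² + 81) = 108/(s² + 81)

Final answer: 108/(s² + 81)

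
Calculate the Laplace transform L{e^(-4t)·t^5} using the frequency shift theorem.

L{e^(at)·t^n} = n!/(s-a)^(n+1), so L{e^(-4t)·t^5} = 120/(s+4)^6

Final answer: 120/(s+4)^6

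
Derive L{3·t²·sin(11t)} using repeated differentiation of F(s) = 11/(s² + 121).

F(s) = 11/(s² + 121). F'(s) = -22s/(s² + 121)². F''(s) = -22(121 - 3s²)/(s² + 121)³ = (66s² - 2662)/(s² + 121)³. So L{t²·sin(11t)} = (-1)² F''(s) = (66s² - 2662)/(s² + 121)³. Then L{3·t²·sin(11t)} = 3·(66s² - 2662)/(s² + 121)³ = (198s² - 7986)/(s² + 121)³

Final answer: (198s² - 7986)/(s² + 121)³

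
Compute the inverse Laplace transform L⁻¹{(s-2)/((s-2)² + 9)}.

Using frequency shift, L⁻¹{(s-2)/((s-2)² + 9)} = e^(2t)·cos(3t)

Final answer: e^(2t)·cos(3t)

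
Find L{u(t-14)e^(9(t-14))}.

u(t-a)f(t-a) with f(t)=e^(9t). L{e^(9t)} = 1/(s-9). By time shift: e^(-14s)/(s-9)

Final answer: e^(-14s)/(s-9)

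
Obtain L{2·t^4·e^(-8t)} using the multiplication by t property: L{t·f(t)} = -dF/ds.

Using L{t^n·e^(at)} = n!/(s-a)^(n+1), L{t^4·e^(-8t)} = 24/(s+8)^5, so L{2·t^4·e^(-8t)} = 2·24/(s+8)^5 = 48/(s+8)^5

Final answer: 48/(s+8)^5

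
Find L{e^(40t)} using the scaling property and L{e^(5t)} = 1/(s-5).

Using L{f(at)} = (1/a)F(s/a) with a=8 and f(t) = e^(5t): L{e^(40t)} = (1/8) · 1/((s/8)-5) = (1/8) · 8/(s-40) = 1/(s-40)

Final answer: 1/(s-40)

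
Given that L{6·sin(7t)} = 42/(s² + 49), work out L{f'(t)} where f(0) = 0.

L{f'(t)} = s·F(s) - f(0) = s·42/(s² + 49) - 0 = 42s/(s² + 49)

Final answer: 42s/(s² + 49)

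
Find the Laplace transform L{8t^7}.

L{8t^7} = 8 · L{t^7} = 8 · 5040/s^8 = 40320/s^8

Final answer: 40320/s^8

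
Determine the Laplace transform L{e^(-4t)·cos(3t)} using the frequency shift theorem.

Frequency shift: L{e^(at)f(t)} = F(s-a). L{e^(-4t)·cos(3t)} = (s+4)/((s+4)² + 9)

Final answer: (s+4)/((s+4)² + 9)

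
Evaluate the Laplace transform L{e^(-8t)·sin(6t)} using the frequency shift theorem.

Frequency shift: L{e^(at)f(t)} = F(s-a). L{e^(-8t)·sin(6t)} = 6/((s+8)² + 36)

Final answer: 6/((s+8)² + 36)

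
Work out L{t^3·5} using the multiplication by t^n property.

L{5} = 5/s. d^1/ds^1[1/s] = -1/s². d^2/ds^2[1/s] = 2/s^3. d^3/ds^3[1/s] = -6/s^4. So L{t^3} = (-1)^{3}·-6/s^4 = 6/s^4. Then L{t^3·5} = 5·6/s^4 = 30/s^4

Final answer: 30/s^4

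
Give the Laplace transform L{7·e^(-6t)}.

L{e^(at)} = 1/(s-a), so L{e^(-6t)} = 1/(s+6). Then L{7·e^(-6t)} = 7/(s+6)

Final answer: 7/(s+6)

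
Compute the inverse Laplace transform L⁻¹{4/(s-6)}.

L⁻¹{1/(s-a)} = e^(at), so L⁻¹{1/(s-6)} = e^(6t), and L⁻¹{4/(s-6)} = 4·e^(6t)

Final answer: 4·e^(6t)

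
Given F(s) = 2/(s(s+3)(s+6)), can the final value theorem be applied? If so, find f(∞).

Poles of sF(s) = 2/((s+3)(s+6)) are at s = -3 and s = -6, both in the left half-plane. Theorem applies. f(∞) = lim_{s→0} sF(s) = 2/(3·6) = 1/9

Final answer: 1/9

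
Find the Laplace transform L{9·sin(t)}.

L{sin(ωt)} = ω/(s² + ω²), so L{sin(t)} = 1/(s² + 1). Then L{9·sin(t)} = 9·1/(s² + 1) = 9/(s² + 1)

Final answer: 9/(s² + 1)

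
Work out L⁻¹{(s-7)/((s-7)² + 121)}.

Using frequency shift: L⁻¹{(s-a)/((s-a)² + b²)} = e^(at)cos(bt). Here a=7, b=11

Final answer: e^(7t)·cos(11t)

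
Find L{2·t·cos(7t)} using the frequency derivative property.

L{cos(7t)} = s/(s² + 49). Derivative: d/ds[s/(s² + 49)] = [(s² + 49) - s·2s]/(s² + 49)² = (49 - s²)/(s² + 49)². So L{t·cos(7t)} = -F'(s) = (s² - 49)/(s² + 49)². Then L{2·t·cos(7t)} = 2·(s² - 49)/(s² + 49)²

Final answer: 2·(s² - 49)/(s² + 49)²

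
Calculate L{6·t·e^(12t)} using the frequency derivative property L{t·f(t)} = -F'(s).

L{e^(12t)} = 1/(s-12). By frequency derivative: L{t·e^(12t)} = -d/ds[1/(s-12)] = -(-1)/(s-12)² = 1/(s-12)². Then L{6·t·e^(12t)} = 6·1/(s-12)² = 6/(s-12)²

Final answer: 6/(s-12)²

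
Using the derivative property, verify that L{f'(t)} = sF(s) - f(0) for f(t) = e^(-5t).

f'(t) = -5e^(-5t). Direct: L{f'(t)} = -5/(s+5). Property: s·1/(s+5) - 1 = (s - (s+5))/(s+5) = -5/(s+5). ✓

Final answer: -5/(s+5)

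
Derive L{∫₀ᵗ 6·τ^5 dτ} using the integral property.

L{∫₀ᵗ f(τ)dτ} = F(s)/s with f(t) = 6t^5. F(s) = 720/s^6, so L{∫₀ᵗ 6·τ^5 dτ} = (720/s^6)/s = 720/s^7. (Check: ∫₀ᵗ 6·τ^5 dτ = 6t^6/6.)

Final answer: 720/s^7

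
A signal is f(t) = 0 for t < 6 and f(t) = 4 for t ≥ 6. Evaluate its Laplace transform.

f(t) = 4·u(t-6). L{u(t-6)} = e^(-6s)/s, so L{f(t)} = 4·e^(-6s)/s

Final answer: 4·e^(-6s)/s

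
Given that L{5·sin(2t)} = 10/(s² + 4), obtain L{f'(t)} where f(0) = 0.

L{f'(t)} = s·F(s) - f(0) = s·10/(s² + 4) - 0 = 10s/(s² + 4)

Final answer: 10s/(s² + 4)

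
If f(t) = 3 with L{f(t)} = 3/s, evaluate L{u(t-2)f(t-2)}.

Time shift theorem: L{u(t-a)f(t-a)} = e^(-as)F(s). Here a=2, F(s) = 3/s, so L{u(t-2)f(t-2)} = e^(-2s)·3/s

Final answer: e^(-2s)·3/s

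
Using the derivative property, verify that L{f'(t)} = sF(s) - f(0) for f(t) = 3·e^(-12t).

f'(t) = -36e^(-12t). Direct: L{f'(t)} = -36/(s+12). Property: s·3/(s+12) - 3 = (3s - 3(s+12))/(s+12) = -36/(s+12). ✓

Final answer: -36/(s+12)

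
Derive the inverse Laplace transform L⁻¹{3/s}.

L⁻¹{c/s} = c, so L⁻¹{3/s} = 3

Final answer: 3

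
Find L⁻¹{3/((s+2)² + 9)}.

Form: b/((s-a)² + b²) → e^(at)sin(bt). With a=-2, b=3

Final answer: e^(-2t)·sin(3t)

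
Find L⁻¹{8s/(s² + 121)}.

This is the form c·s/(s² + a²) with a = 11, c = 8. L⁻¹ = 8·cos(11t)

Final answer: 8·cos(11t)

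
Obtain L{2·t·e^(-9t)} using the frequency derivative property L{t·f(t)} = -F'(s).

L{e^(-9t)} = 1/(s+9). By frequency derivative: L{t·e^(-9t)} = -d/ds[1/(s+9)] = -(-1)/(s+9)² = 1/(s+9)². Then L{2·t·e^(-9t)} = 2·1/(s+9)² = 2/(s+9)²

Final answer: 2/(s+9)²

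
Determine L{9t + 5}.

L{9t + 5} = 9·L{t} + 5·L{1} = 9/s² + 5/s

Final answer: 9/s² + 5/s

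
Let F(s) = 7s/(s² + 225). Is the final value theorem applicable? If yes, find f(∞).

The final value theorem requires all poles of sF(s) in the left half-plane. sF(s) = 7s²/(s² + 225) has poles at s = ±15i (imaginary axis). Theorem does NOT apply (oscillatory system).

Final answer: Not applicable (oscillatory)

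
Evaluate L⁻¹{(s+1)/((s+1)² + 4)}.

Using frequency shift: L⁻¹{(s-a)/((s-a)² + b²)} = e^(at)cos(bt). Here a=-1, b=2

Final answer: e^(-t)·cos(2t)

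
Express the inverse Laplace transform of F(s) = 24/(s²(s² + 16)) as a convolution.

24/(s²(s² + 16)) = (1/s²)·(24/(s² + 16)) = L{t}·L{6·sin(4t)}. So f(t) = t*(6·sin(4t)) = ∫₀ᵗ 6τ·sin(4(t-τ)) dτ

Final answer: ∫₀ᵗ 6τ·sin(4(t-τ)) dτ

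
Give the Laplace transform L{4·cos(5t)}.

L{cos(ωt)} = s/(s² + ω²), so L{cos(5t)} = s/(s² + 25). Then L{4·cos(5t)} = 4·s/(s² + 25) = 4s/(s² + 25)

Final answer: 4s/(s² + 25)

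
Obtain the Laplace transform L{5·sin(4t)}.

L{sin(ωt)} = ω/(s² + ω²), so L{sin(4t)} = 4/(s² + 16). Then L{5·sin(4t)} = 5·4/(s² + 16) = 20/(s² + 16)

Final answer: 20/(s² + 16)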